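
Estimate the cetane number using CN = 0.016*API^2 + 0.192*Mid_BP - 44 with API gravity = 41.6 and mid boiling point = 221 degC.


CN = 0.016 * 41.6^2 + 0.192 * 221 - 44
CN = 27.68896 + 42.432 - 44 = 26.12096

26.12096


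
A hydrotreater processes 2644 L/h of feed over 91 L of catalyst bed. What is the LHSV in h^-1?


LHSV = volumetric feed rate / catalyst volume
= 2644 L/h / 91 L
= 29.05 h^-1

29.05 h^-1


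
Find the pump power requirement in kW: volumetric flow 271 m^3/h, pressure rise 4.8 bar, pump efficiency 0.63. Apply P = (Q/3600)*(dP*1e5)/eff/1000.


Q = 271 / 3600 = 0.0752778 m^3/s
P = 0.0752778 * (4.8 * 1e5) / 0.63 / 1000 = 57.35

57.35 kW


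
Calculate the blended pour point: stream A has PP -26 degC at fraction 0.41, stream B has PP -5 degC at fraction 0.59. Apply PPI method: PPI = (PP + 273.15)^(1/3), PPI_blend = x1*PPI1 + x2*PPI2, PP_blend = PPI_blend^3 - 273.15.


PPI_1 = (-26 + 273.15)^(1/3) = 6.275575
PPI_2 = (-5 + 273.15)^(1/3) = 6.448508
PPI_blend = 0.41 * 6.275575 + 0.59 * 6.448508 = 6.377605
PP_blend = 6.377605^3 - 273.15 = 259.4017 - 273.15 = -13.75

-13.75 degC


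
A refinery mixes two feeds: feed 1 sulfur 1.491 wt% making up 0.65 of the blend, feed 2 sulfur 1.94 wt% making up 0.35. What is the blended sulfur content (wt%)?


Linear sulfur blending: S_blend = x1*S1 + x2*S2
Contribution 1: 0.65 * 1.491 = 0.96915 wt%
Contribution 2: 0.35 * 1.94 = 0.679 wt%
S_blend = 0.96915 + 0.679 = 1.64815

1.64815 wt%


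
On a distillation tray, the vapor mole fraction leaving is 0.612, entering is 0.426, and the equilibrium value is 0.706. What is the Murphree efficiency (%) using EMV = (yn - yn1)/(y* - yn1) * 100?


Murphree vapor efficiency: EMV = (y_n - y_(n-1)) / (y*_n - y_(n-1)) * 100
EMV = (0.612 - 0.426) / (0.706 - 0.426) * 100 = 0.186 / 0.28 * 100 = 66.43

66.43 %


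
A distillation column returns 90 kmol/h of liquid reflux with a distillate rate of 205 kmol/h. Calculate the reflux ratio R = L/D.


Reflux ratio definition: R = L / D (liquid returned / distillate withdrawn)
L = 90 kmol/h, D = 205 kmol/h
R = 90 / 205 = 0.4390

0.4390


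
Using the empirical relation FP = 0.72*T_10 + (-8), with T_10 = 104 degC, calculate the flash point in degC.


FP = 0.72 * 104 + (-8) = 66.88

66.88 degC


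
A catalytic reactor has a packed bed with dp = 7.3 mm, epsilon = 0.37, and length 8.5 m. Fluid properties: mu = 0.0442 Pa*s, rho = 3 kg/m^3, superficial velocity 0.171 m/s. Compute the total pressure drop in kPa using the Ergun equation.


dp = 7.3 mm = 0.0073 m
Viscous term = 150*0.0442*0.171*(1-0.37)^2 / (0.0073^2*0.37^3) = 166702
Inertial term = 1.75*3*0.171^2*(1-0.37) / (0.0073*0.37^3) = 261.556
dP/L = 166702 + 261.556 = 166964 Pa/m
dP = 166964 * 8.5 / 1000 = 1419 kPa

1419 kPa


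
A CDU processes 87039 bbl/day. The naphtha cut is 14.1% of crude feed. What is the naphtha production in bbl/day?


Crude throughput = 87039 bbl/day
Fraction yield = 14.1%
yield = throughput * fraction / 100
yield = 87039 * 14.1 / 100 = 12272.499

12272.499 bbl/day


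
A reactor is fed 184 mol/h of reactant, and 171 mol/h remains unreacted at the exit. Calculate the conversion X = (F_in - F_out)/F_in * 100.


X = (F_in - F_out) / F_in * 100
Moles reacted = 184 - 171 = 13
X = 13 / 184 * 100
= 0.07065 * 100
= 7.065 %

7.065 %


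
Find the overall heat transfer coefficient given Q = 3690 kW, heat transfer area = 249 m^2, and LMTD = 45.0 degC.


From Q = U*A*LMTD, U = Q / (A * LMTD)
U = 3690 / (249 * 45.0) = 3690 / 11205 = 0.3293

0.3293 kW/(m^2*K)


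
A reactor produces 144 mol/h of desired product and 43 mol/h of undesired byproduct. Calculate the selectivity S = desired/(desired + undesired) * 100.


Selectivity = desired / (desired + undesired) * 100
Total products = 144 + 43 = 187 mol/h
S = 144 / 187 * 100
= 0.7701 * 100
= 77.01 %

77.01 %


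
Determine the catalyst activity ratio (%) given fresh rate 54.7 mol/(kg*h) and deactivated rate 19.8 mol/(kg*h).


Activity (%) = (rate_used / rate_fresh) * 100
rate_used = 19.8, rate_fresh = 54.7
= (19.8 / 54.7) * 100
= 0.3620 * 100 = 36.20

36.20 %


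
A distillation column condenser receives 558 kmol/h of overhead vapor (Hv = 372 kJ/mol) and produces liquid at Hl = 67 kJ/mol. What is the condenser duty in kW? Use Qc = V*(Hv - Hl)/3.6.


Qc = 558 * (372 - 67) / 3.6 = 558 * 305 / 3.6 = 47280

47280 kW


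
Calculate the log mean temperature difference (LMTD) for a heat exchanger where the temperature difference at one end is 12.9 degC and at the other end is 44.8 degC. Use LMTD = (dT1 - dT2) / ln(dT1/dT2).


LMTD = (dT1 - dT2) / ln(dT1/dT2)
= (12.9 - 44.8) / ln(12.9 / 44.8) = -31.9 / -1.24498 = 25.62

25.62 degC


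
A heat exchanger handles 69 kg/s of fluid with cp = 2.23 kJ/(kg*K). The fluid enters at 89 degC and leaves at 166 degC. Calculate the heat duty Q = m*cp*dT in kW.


Q = m_dot * cp * delta_T
delta_T = 166 - 89 = 77 K
Q = 69 * 2.23 * 77
= 153.87 * 77
= 11847.99 kW

11847.99 kW


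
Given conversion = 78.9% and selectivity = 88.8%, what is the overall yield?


Overall yield = conversion (%) * selectivity (%) / 100
Conversion = 78.9%, Selectivity = 88.8%
Y = 78.9 * 88.8 / 100
= 70.0632 %

70.0632 %


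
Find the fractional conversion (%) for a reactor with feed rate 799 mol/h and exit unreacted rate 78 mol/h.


X = (F_in - F_out) / F_in * 100
Moles reacted = 799 - 78 = 721
X = 721 / 799 * 100
= 0.9024 * 100
= 90.24 %

90.24 %


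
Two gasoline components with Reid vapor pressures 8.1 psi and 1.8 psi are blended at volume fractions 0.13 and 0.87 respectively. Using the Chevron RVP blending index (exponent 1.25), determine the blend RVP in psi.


Chevron index: RVP_blend = (sum xi*RVPi^1.25)^(1/1.25)
RVP^1.25 terms: 0.13 * 8.1^1.25 + 0.87 * 1.8^1.25 = 3.59032
RVP_blend = 3.59032^(1/1.25) = 2.780

2.780 psi


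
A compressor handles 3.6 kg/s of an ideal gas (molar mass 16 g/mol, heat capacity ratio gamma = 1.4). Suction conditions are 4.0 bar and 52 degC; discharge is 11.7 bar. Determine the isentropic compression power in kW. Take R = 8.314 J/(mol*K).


Isentropic work: W = m*(gamma/(gamma-1))*(R*T1/MW)*((P2/P1)^((gamma-1)/gamma) - 1)
T1 = 52 + 273.15 = 325.15 K
Pressure ratio = 11.7 / 4.0 = 2.925
Exponent = (1.4 - 1)/1.4 = 0.285714
(P2/P1)^exp - 1 = 2.925^0.285714 - 1 = 0.358872
W = 3.6 * 1.4 / 0.4 * 8.314 * 325.15 / 16 * 0.358872 = 764.0

764.0 kW


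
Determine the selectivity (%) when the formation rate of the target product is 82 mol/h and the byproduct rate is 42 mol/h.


Selectivity = desired / (desired + undesired) * 100
Total products = 82 + 42 = 124 mol/h
S = 82 / 124 * 100
= 0.6613 * 100
= 66.13 %

66.13 %


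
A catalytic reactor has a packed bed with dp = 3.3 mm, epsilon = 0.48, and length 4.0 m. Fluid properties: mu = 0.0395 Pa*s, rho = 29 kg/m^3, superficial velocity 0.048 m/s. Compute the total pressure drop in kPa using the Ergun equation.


dp = 3.3 mm = 0.0033 m
Viscous term = 150*0.0395*0.048*(1-0.48)^2 / (0.0033^2*0.48^3) = 63853.5
Inertial term = 1.75*29*0.048^2*(1-0.48) / (0.0033*0.48^3) = 166.604
dP/L = 63853.5 + 166.604 = 64020.1 Pa/m
dP = 64020.1 * 4.0 / 1000 = 256.1 kPa

256.1 kPa


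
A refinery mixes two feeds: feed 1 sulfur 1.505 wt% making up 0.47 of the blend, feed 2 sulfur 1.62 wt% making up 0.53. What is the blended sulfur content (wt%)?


Linear sulfur blending: S_blend = x1*S1 + x2*S2
Contribution 1: 0.47 * 1.505 = 0.70735 wt%
Contribution 2: 0.53 * 1.62 = 0.8586 wt%
S_blend = 0.70735 + 0.8586 = 1.56595

1.56595 wt%


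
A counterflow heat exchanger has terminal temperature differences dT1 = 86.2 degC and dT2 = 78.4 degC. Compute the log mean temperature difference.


LMTD = (dT1 - dT2) / ln(dT1/dT2)
= (86.2 - 78.4) / ln(86.2 / 78.4) = 7.8 / 0.0948463 = 82.24

82.24 degC


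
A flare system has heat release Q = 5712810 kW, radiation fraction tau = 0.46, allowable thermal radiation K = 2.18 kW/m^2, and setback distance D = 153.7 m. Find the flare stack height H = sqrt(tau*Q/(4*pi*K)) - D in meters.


tau*Q/(4*pi*K) = 0.46 * 5712810 / (4 * pi * 2.18) = 95927.1
sqrt(95927.1) = 309.721
H = 309.721 - 153.7 = 156.0

156.0 m


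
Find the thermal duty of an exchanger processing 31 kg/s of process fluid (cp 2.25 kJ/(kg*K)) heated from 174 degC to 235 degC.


Q = m_dot * cp * delta_T
delta_T = 235 - 174 = 61 K
Q = 31 * 2.25 * 61
= 69.75 * 61
= 4254.75 kW

4254.75 kW


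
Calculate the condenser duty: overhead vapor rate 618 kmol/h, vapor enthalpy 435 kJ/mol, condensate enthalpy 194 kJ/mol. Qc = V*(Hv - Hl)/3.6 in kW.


Qc = 618 * (435 - 194) / 3.6 = 618 * 241 / 3.6 = 41370

41370 kW


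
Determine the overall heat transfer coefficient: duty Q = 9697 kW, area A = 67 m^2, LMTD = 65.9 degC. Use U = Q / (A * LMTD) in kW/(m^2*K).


From Q = U*A*LMTD, U = Q / (A * LMTD)
U = 9697 / (67 * 65.9) = 9697 / 4415.3 = 2.196

2.196 kW/(m^2*K)


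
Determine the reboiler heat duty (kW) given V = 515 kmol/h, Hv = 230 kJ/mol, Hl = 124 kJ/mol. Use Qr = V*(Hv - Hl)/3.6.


Qr = 515 * (230 - 124) / 3.6 = 515 * 106 / 3.6 = 15160

15160 kW


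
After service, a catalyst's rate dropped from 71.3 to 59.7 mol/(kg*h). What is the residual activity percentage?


Activity (%) = (rate_used / rate_fresh) * 100
rate_used = 59.7, rate_fresh = 71.3
= (59.7 / 71.3) * 100
= 0.8373 * 100 = 83.73

83.73 %


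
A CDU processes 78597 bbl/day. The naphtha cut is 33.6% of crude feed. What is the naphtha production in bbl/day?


Crude throughput = 78597 bbl/day
Fraction yield = 33.6%
yield = throughput * fraction / 100
yield = 78597 * 33.6 / 100 = 26408.592

26408.592 bbl/day


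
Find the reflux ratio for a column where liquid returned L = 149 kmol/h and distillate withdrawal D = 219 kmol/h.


Reflux ratio definition: R = L / D (liquid returned / distillate withdrawn)
L = 149 kmol/h, D = 219 kmol/h
R = 149 / 219 = 0.6804

0.6804


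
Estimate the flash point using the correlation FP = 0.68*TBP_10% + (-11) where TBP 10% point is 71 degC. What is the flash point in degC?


FP = 0.68 * 71 + (-11) = 37.28

37.28 degC


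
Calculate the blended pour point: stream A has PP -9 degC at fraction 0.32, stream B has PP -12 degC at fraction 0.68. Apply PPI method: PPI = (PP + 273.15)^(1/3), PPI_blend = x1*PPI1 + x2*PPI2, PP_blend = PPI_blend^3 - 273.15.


PPI_1 = (-9 + 273.15)^(1/3) = 6.416283
PPI_2 = (-12 + 273.15)^(1/3) = 6.391901
PPI_blend = 0.32 * 6.416283 + 0.68 * 6.391901 = 6.399703
PP_blend = 6.399703^3 - 273.15 = 262.1075 - 273.15 = -11.04

-11.04 degC


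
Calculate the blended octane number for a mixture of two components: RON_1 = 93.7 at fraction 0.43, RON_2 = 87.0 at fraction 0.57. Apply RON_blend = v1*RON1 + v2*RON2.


Linear blending: RON_blend = sum(vi * RONi)
Contribution 1: 0.43 * 93.7 = 40.291
Contribution 2: 0.57 * 87.0 = 49.59
RON_blend = 40.291 + 49.59 = 89.881

89.881


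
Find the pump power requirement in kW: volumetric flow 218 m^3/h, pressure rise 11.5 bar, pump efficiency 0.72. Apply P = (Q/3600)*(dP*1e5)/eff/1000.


Q = 218 / 3600 = 0.0605556 m^3/s
P = 0.0605556 * (11.5 * 1e5) / 0.72 / 1000 = 96.72

96.72 kW


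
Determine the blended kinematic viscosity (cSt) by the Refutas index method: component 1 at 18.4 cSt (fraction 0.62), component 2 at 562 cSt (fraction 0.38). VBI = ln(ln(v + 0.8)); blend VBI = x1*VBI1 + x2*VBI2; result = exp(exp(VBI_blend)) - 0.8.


Refutas method: VBN_i = 14.534*ln(ln(visc_i + 0.8)) + 10.975, blended linearly by mass fraction; since VBN is linear in VBI_i = ln(ln(visc_i + 0.8)) and the fractions sum to 1, blend VBI directly: visc = exp(exp(VBI_blend)) - 0.8
VBI_1 = ln(ln(18.4 + 0.8)) = 1.08347
VBI_2 = ln(ln(562 + 0.8)) = 1.84576
VBI_blend = 0.62 * 1.08347 + 0.38 * 1.84576 = 1.37314
visc_blend = exp(exp(1.37314)) - 0.8 = 51.02

51.02 cSt


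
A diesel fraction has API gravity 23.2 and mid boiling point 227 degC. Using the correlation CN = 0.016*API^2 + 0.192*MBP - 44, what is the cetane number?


CN = 0.016 * 23.2^2 + 0.192 * 227 - 44
CN = 8.61184 + 43.584 - 44 = 8.19584

8.19584


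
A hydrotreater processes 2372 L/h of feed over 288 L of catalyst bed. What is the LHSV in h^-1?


LHSV = volumetric feed rate / catalyst volume
= 2372 L/h / 288 L
= 8.236 h^-1

8.236 h^-1


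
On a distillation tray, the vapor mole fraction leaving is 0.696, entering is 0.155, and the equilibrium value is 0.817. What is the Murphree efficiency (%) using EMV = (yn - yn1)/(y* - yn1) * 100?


Murphree vapor efficiency: EMV = (y_n - y_(n-1)) / (y*_n - y_(n-1)) * 100
EMV = (0.696 - 0.155) / (0.817 - 0.155) * 100 = 0.541 / 0.662 * 100 = 81.72

81.72 %


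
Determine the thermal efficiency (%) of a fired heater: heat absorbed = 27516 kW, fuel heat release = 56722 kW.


Furnace efficiency = Q_absorbed / Q_fuel * 100
= 27516 / 56722 * 100 = 48.51

48.51 %


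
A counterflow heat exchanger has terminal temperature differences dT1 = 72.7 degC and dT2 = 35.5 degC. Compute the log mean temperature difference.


LMTD = (dT1 - dT2) / ln(dT1/dT2)
= (72.7 - 35.5) / ln(72.7 / 35.5) = 37.2 / 0.716809 = 51.90

51.90 degC


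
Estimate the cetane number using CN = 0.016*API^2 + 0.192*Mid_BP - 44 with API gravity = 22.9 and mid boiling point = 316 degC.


CN = 0.016 * 22.9^2 + 0.192 * 316 - 44
CN = 8.39056 + 60.672 - 44 = 25.06256

25.06256


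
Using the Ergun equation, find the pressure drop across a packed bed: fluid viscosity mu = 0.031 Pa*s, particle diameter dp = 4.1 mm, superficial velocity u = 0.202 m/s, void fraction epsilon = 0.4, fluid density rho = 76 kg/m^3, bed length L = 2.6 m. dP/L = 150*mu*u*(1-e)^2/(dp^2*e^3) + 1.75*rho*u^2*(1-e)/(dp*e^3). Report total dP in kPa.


dp = 4.1 mm = 0.0041 m
Viscous term = 150*0.031*0.202*(1-0.4)^2 / (0.0041^2*0.4^3) = 314311
Inertial term = 1.75*76*0.202^2*(1-0.4) / (0.0041*0.4^3) = 12409.1
dP/L = 314311 + 12409.1 = 326720 Pa/m
dP = 326720 * 2.6 / 1000 = 849.5 kPa

849.5 kPa


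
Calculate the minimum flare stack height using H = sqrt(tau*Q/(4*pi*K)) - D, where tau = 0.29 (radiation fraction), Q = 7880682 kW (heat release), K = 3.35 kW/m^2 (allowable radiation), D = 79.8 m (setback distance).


tau*Q/(4*pi*K) = 0.29 * 7880682 / (4 * pi * 3.35) = 54288.4
sqrt(54288.4) = 232.999
H = 232.999 - 79.8 = 153.2

153.2 m


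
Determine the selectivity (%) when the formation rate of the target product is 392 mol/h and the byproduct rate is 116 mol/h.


Selectivity = desired / (desired + undesired) * 100
Total products = 392 + 116 = 508 mol/h
S = 392 / 508 * 100
= 0.7717 * 100
= 77.17 %

77.17 %


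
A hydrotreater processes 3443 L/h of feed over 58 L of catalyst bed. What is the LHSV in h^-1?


LHSV = volumetric feed rate / catalyst volume
= 3443 L/h / 58 L
= 59.36 h^-1

59.36 h^-1


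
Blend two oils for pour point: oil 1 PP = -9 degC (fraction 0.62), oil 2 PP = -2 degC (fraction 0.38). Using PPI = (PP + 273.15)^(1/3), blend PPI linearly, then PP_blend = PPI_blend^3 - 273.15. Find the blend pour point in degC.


PPI_1 = (-9 + 273.15)^(1/3) = 6.416283
PPI_2 = (-2 + 273.15)^(1/3) = 6.472467
PPI_blend = 0.62 * 6.416283 + 0.38 * 6.472467 = 6.437633
PP_blend = 6.437633^3 - 273.15 = 266.7956 - 273.15 = -6.35

-6.35 degC


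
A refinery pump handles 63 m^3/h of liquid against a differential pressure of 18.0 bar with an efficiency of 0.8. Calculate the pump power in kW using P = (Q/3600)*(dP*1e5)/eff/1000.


Q = 63 / 3600 = 0.0175 m^3/s
P = 0.0175 * (18.0 * 1e5) / 0.8 / 1000 = 39.38

39.38 kW


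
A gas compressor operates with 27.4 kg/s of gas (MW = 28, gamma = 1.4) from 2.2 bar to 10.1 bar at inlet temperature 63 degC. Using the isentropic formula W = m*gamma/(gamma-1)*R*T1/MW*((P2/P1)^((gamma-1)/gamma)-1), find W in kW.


Isentropic work: W = m*(gamma/(gamma-1))*(R*T1/MW)*((P2/P1)^((gamma-1)/gamma) - 1)
T1 = 63 + 273.15 = 336.15 K
Pressure ratio = 10.1 / 2.2 = 4.59091
Exponent = (1.4 - 1)/1.4 = 0.285714
(P2/P1)^exp - 1 = 4.59091^0.285714 - 1 = 0.545659
W = 27.4 * 1.4 / 0.4 * 8.314 * 336.15 / 28 * 0.545659 = 5223

5223 kW


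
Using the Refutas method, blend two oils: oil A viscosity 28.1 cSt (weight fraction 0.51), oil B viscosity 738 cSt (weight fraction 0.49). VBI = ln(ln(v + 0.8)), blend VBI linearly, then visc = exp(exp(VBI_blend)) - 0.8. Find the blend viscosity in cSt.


Refutas method: VBN_i = 14.534*ln(ln(visc_i + 0.8)) + 10.975, blended linearly by mass fraction; since VBN is linear in VBI_i = ln(ln(visc_i + 0.8)) and the fractions sum to 1, blend VBI directly: visc = exp(exp(VBI_blend)) - 0.8
VBI_1 = ln(ln(28.1 + 0.8)) = 1.21308
VBI_2 = ln(ln(738 + 0.8)) = 1.88783
VBI_blend = 0.51 * 1.21308 + 0.49 * 1.88783 = 1.54371
visc_blend = exp(exp(1.54371)) - 0.8 = 107.2

107.2 cSt


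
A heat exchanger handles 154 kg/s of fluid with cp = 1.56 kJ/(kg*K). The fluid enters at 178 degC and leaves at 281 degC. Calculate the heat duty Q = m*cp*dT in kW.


Q = m_dot * cp * delta_T
delta_T = 281 - 178 = 103 K
Q = 154 * 1.56 * 103
= 240.24 * 103
= 24744.72 kW

24744.72 kW


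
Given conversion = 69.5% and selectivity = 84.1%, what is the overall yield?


Overall yield = conversion (%) * selectivity (%) / 100
Conversion = 69.5%, Selectivity = 84.1%
Y = 69.5 * 84.1 / 100
= 58.4495 %

58.4495 %


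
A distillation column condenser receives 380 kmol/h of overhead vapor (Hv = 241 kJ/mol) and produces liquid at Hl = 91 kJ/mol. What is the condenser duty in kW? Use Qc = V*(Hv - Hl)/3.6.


Qc = 380 * (241 - 91) / 3.6 = 380 * 150 / 3.6 = 15830

15830 kW


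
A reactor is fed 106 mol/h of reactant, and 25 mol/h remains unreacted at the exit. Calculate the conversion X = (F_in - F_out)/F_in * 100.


X = (F_in - F_out) / F_in * 100
Moles reacted = 106 - 25 = 81
X = 81 / 106 * 100
= 0.7642 * 100
= 76.42 %

76.42 %


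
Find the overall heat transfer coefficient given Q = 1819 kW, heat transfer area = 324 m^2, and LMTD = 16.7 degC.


From Q = U*A*LMTD, U = Q / (A * LMTD)
U = 1819 / (324 * 16.7) = 1819 / 5410.8 = 0.3362

0.3362 kW/(m^2*K)


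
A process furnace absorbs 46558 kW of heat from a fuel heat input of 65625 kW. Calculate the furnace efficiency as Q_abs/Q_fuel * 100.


Furnace efficiency = Q_absorbed / Q_fuel * 100
= 46558 / 65625 * 100 = 70.95

70.95 %


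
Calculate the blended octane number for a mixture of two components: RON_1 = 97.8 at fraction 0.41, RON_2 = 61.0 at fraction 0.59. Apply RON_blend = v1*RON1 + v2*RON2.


Linear blending: RON_blend = sum(vi * RONi)
Contribution 1: 0.41 * 97.8 = 40.098
Contribution 2: 0.59 * 61.0 = 35.99
RON_blend = 40.098 + 35.99 = 76.088

76.088


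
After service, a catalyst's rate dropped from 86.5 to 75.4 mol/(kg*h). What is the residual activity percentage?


Activity (%) = (rate_used / rate_fresh) * 100
rate_used = 75.4, rate_fresh = 86.5
= (75.4 / 86.5) * 100
= 0.8717 * 100 = 87.17

87.17 %


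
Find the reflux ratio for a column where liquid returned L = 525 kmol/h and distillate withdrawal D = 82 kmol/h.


Reflux ratio definition: R = L / D (liquid returned / distillate withdrawn)
L = 525 kmol/h, D = 82 kmol/h
R = 525 / 82 = 6.402

6.402


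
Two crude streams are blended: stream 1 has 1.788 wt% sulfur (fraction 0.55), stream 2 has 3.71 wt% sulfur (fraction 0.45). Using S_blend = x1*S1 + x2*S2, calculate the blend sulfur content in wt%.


Linear sulfur blending: S_blend = x1*S1 + x2*S2
Contribution 1: 0.55 * 1.788 = 0.9834 wt%
Contribution 2: 0.45 * 3.71 = 1.6695 wt%
S_blend = 0.9834 + 1.6695 = 2.6529

2.6529 wt%


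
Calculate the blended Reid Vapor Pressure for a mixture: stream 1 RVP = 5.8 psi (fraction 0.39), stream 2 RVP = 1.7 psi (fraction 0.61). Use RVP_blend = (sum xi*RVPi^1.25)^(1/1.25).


Chevron index: RVP_blend = (sum xi*RVPi^1.25)^(1/1.25)
RVP^1.25 terms: 0.39 * 5.8^1.25 + 0.61 * 1.7^1.25 = 4.69445
RVP_blend = 4.69445^(1/1.25) = 3.446

3.446 psi


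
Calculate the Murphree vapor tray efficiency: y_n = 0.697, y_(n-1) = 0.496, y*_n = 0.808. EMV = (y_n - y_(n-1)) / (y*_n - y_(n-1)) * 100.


Murphree vapor efficiency: EMV = (y_n - y_(n-1)) / (y*_n - y_(n-1)) * 100
EMV = (0.697 - 0.496) / (0.808 - 0.496) * 100 = 0.201 / 0.312 * 100 = 64.42

64.42 %


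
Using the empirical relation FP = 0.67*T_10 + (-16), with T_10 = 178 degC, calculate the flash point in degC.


FP = 0.67 * 178 + (-16) = 103.26

103.26 degC


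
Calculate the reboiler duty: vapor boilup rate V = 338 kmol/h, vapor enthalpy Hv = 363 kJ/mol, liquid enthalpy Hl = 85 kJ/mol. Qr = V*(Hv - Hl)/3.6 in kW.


Qr = 338 * (363 - 85) / 3.6 = 338 * 278 / 3.6 = 26100

26100 kW


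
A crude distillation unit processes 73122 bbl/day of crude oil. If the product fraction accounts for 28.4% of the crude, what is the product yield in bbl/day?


Crude throughput = 73122 bbl/day
Fraction yield = 28.4%
yield = throughput * fraction / 100
yield = 73122 * 28.4 / 100 = 20766.648

20766.648 bbl/day


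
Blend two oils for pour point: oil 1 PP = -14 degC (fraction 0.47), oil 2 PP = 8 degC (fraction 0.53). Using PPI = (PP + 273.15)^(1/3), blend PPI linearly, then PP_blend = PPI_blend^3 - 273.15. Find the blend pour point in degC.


PPI_1 = (-14 + 273.15)^(1/3) = 6.375541
PPI_2 = (8 + 273.15)^(1/3) = 6.551077
PPI_blend = 0.47 * 6.375541 + 0.53 * 6.551077 = 6.468575
PP_blend = 6.468575^3 - 273.15 = 270.6611 - 273.15 = -2.49

-2.49 degC


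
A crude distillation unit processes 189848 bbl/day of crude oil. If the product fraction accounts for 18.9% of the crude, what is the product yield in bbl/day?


Crude throughput = 189848 bbl/day
Fraction yield = 18.9%
yield = throughput * fraction / 100
yield = 189848 * 18.9 / 100 = 35881.272

35881.272 bbl/day


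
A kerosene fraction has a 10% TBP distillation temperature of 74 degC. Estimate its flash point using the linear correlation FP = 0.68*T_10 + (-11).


FP = 0.68 * 74 + (-11) = 39.32

39.32 degC


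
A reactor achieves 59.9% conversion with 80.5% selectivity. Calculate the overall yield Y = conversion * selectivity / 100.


Overall yield = conversion (%) * selectivity (%) / 100
Conversion = 59.9%, Selectivity = 80.5%
Y = 59.9 * 80.5 / 100
= 48.2195 %

48.2195 %


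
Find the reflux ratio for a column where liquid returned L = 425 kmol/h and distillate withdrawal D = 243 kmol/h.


Reflux ratio definition: R = L / D (liquid returned / distillate withdrawn)
L = 425 kmol/h, D = 243 kmol/h
R = 425 / 243 = 1.749

1.749


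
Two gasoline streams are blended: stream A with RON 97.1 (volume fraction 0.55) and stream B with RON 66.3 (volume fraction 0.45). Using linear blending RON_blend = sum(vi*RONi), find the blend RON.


Linear blending: RON_blend = sum(vi * RONi)
Contribution 1: 0.55 * 97.1 = 53.405
Contribution 2: 0.45 * 66.3 = 29.835
RON_blend = 53.405 + 29.835 = 83.24

83.24


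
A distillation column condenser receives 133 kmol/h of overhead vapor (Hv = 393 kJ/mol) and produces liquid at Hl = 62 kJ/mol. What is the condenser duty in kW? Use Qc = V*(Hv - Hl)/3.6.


Qc = 133 * (393 - 62) / 3.6 = 133 * 331 / 3.6 = 12230

12230 kW


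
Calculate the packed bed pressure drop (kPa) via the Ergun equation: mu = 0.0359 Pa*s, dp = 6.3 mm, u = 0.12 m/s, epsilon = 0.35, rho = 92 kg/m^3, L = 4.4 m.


dp = 6.3 mm = 0.0063 m
Viscous term = 150*0.0359*0.12*(1-0.35)^2 / (0.0063^2*0.35^3) = 160438
Inertial term = 1.75*92*0.12^2*(1-0.35) / (0.0063*0.35^3) = 5579.01
dP/L = 160438 + 5579.01 = 166017 Pa/m
dP = 166017 * 4.4 / 1000 = 730.5 kPa

730.5 kPa


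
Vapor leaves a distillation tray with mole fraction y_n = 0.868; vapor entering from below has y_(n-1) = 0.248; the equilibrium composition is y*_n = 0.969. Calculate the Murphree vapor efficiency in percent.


Murphree vapor efficiency: EMV = (y_n - y_(n-1)) / (y*_n - y_(n-1)) * 100
EMV = (0.868 - 0.248) / (0.969 - 0.248) * 100 = 0.62 / 0.721 * 100 = 85.99

85.99 %


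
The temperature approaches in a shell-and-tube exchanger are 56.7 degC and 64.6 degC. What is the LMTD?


LMTD = (dT1 - dT2) / ln(dT1/dT2)
= (56.7 - 64.6) / ln(56.7 / 64.6) = -7.9 / -0.13044 = 60.56

60.56 degC


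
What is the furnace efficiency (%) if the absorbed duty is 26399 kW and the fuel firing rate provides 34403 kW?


Furnace efficiency = Q_absorbed / Q_fuel * 100
= 26399 / 34403 * 100 = 76.73

76.73 %


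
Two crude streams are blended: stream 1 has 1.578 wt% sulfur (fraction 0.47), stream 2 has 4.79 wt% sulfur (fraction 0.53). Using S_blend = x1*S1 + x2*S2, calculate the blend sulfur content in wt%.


Linear sulfur blending: S_blend = x1*S1 + x2*S2
Contribution 1: 0.47 * 1.578 = 0.74166 wt%
Contribution 2: 0.53 * 4.79 = 2.5387 wt%
S_blend = 0.74166 + 2.5387 = 3.28036

3.28036 wt%


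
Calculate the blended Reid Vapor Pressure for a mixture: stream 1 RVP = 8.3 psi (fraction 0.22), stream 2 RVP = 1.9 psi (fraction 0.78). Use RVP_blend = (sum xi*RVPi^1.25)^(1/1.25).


Chevron index: RVP_blend = (sum xi*RVPi^1.25)^(1/1.25)
RVP^1.25 terms: 0.22 * 8.3^1.25 + 0.78 * 1.9^1.25 = 4.8393
RVP_blend = 4.8393^(1/1.25) = 3.530

3.530 psi


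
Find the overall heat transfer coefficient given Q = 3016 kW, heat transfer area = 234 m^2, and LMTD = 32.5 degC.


From Q = U*A*LMTD, U = Q / (A * LMTD)
U = 3016 / (234 * 32.5) = 3016 / 7605 = 0.3966

0.3966 kW/(m^2*K)


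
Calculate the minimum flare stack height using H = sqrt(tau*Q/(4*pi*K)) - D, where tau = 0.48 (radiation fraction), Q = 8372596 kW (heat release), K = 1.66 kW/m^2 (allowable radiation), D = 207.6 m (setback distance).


tau*Q/(4*pi*K) = 0.48 * 8372596 / (4 * pi * 1.66) = 192656
sqrt(192656) = 438.926
H = 438.926 - 207.6 = 231.3

231.3 m


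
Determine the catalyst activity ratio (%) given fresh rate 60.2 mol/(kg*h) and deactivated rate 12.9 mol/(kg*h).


Activity (%) = (rate_used / rate_fresh) * 100
rate_used = 12.9, rate_fresh = 60.2
= (12.9 / 60.2) * 100
= 0.2143 * 100 = 21.43

21.43 %


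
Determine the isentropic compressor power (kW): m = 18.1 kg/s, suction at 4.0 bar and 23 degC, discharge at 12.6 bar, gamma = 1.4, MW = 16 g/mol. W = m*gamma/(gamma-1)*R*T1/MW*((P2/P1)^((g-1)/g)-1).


Isentropic work: W = m*(gamma/(gamma-1))*(R*T1/MW)*((P2/P1)^((gamma-1)/gamma) - 1)
T1 = 23 + 273.15 = 296.15 K
Pressure ratio = 12.6 / 4.0 = 3.15
Exponent = (1.4 - 1)/1.4 = 0.285714
(P2/P1)^exp - 1 = 3.15^0.285714 - 1 = 0.387952
W = 18.1 * 1.4 / 0.4 * 8.314 * 296.15 / 16 * 0.387952 = 3782

3782 kW


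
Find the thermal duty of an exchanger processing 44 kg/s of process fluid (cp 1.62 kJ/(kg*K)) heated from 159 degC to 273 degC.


Q = m_dot * cp * delta_T
delta_T = 273 - 159 = 114 K
Q = 44 * 1.62 * 114
= 71.28 * 114
= 8125.92 kW

8125.92 kW


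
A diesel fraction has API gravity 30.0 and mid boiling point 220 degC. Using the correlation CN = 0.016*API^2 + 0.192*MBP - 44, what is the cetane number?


CN = 0.016 * 30.0^2 + 0.192 * 220 - 44
CN = 14.4 + 42.24 - 44 = 12.64

12.64


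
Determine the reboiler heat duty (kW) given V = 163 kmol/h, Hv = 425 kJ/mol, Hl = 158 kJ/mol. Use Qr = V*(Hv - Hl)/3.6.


Qr = 163 * (425 - 158) / 3.6 = 163 * 267 / 3.6 = 12090

12090 kW


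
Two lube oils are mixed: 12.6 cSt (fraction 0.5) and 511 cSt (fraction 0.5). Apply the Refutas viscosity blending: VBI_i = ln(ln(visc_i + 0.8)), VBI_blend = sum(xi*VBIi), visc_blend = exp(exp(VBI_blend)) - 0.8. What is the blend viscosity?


Refutas method: VBN_i = 14.534*ln(ln(visc_i + 0.8)) + 10.975, blended linearly by mass fraction; since VBN is linear in VBI_i = ln(ln(visc_i + 0.8)) and the fractions sum to 1, blend VBI directly: visc = exp(exp(VBI_blend)) - 0.8
VBI_1 = ln(ln(12.6 + 0.8)) = 0.953685
VBI_2 = ln(ln(511 + 0.8)) = 1.83065
VBI_blend = 0.5 * 0.953685 + 0.5 * 1.83065 = 1.39217
visc_blend = exp(exp(1.39217)) - 0.8 = 55.10

55.10 cSt


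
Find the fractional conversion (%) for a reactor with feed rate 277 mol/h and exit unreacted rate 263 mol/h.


X = (F_in - F_out) / F_in * 100
Moles reacted = 277 - 263 = 14
X = 14 / 277 * 100
= 0.05054 * 100
= 5.054 %

5.054 %


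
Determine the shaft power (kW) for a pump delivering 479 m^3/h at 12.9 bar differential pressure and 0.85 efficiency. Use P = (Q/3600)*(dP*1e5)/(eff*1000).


Q = 479 / 3600 = 0.133056 m^3/s
P = 0.133056 * (12.9 * 1e5) / 0.85 / 1000 = 201.9

201.9 kW


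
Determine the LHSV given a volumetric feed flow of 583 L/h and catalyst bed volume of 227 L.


LHSV = volumetric feed rate / catalyst volume
= 583 L/h / 227 L
= 2.568 h^-1

2.568 h^-1


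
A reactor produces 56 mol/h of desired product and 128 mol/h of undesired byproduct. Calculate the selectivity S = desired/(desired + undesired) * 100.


Selectivity = desired / (desired + undesired) * 100
Total products = 56 + 128 = 184 mol/h
S = 56 / 184 * 100
= 0.3043 * 100
= 30.43 %

30.43 %


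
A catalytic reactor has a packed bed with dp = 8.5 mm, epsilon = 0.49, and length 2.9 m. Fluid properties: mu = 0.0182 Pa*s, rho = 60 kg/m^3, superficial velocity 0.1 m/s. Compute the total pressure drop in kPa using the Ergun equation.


dp = 8.5 mm = 0.0085 m
Viscous term = 150*0.0182*0.1*(1-0.49)^2 / (0.0085^2*0.49^3) = 8353.66
Inertial term = 1.75*60*0.1^2*(1-0.49) / (0.0085*0.49^3) = 535.491
dP/L = 8353.66 + 535.491 = 8889.15 Pa/m
dP = 8889.15 * 2.9 / 1000 = 25.78 kPa

25.78 kPa


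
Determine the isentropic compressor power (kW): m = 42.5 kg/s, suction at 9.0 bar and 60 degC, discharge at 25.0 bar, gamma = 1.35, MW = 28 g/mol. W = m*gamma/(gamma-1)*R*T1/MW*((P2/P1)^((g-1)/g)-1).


Isentropic work: W = m*(gamma/(gamma-1))*(R*T1/MW)*((P2/P1)^((gamma-1)/gamma) - 1)
T1 = 60 + 273.15 = 333.15 K
Pressure ratio = 25.0 / 9.0 = 2.77778
Exponent = (1.35 - 1)/1.35 = 0.259259
(P2/P1)^exp - 1 = 2.77778^0.259259 - 1 = 0.303265
W = 42.5 * 1.35 / 0.35 * 8.314 * 333.15 / 28 * 0.303265 = 4918

4918 kW


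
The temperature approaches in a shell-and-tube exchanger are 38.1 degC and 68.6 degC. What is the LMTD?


LMTD = (dT1 - dT2) / ln(dT1/dT2)
= (38.1 - 68.6) / ln(38.1 / 68.6) = -30.5 / -0.588078 = 51.86

51.86 degC


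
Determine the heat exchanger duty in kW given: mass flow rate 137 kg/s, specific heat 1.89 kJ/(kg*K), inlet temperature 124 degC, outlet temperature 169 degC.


Q = m_dot * cp * delta_T
delta_T = 169 - 124 = 45 K
Q = 137 * 1.89 * 45
= 258.93 * 45
= 11651.85 kW

11651.85 kW


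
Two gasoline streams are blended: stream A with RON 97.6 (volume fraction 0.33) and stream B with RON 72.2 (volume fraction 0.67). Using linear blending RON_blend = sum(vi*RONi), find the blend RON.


Linear blending: RON_blend = sum(vi * RONi)
Contribution 1: 0.33 * 97.6 = 32.208
Contribution 2: 0.67 * 72.2 = 48.374
RON_blend = 32.208 + 48.374 = 80.582

80.582


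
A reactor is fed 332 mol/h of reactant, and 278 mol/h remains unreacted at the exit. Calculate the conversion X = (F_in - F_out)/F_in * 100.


X = (F_in - F_out) / F_in * 100
Moles reacted = 332 - 278 = 54
X = 54 / 332 * 100
= 0.1627 * 100
= 16.27 %

16.27 %


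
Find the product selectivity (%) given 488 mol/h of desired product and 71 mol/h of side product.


Selectivity = desired / (desired + undesired) * 100
Total products = 488 + 71 = 559 mol/h
S = 488 / 559 * 100
= 0.8730 * 100
= 87.30 %

87.30 %


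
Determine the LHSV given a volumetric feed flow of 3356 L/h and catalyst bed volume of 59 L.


LHSV = volumetric feed rate / catalyst volume
= 3356 L/h / 59 L
= 56.88 h^-1

56.88 h^-1


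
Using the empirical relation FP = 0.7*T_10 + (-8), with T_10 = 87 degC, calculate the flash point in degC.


FP = 0.7 * 87 + (-8) = 52.9

52.9 degC


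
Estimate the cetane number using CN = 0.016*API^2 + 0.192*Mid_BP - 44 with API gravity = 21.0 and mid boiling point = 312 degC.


CN = 0.016 * 21.0^2 + 0.192 * 312 - 44
CN = 7.056 + 59.904 - 44 = 22.96

22.96


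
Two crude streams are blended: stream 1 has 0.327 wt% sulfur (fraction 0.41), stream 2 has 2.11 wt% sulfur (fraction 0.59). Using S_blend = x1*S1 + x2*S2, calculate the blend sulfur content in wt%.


Linear sulfur blending: S_blend = x1*S1 + x2*S2
Contribution 1: 0.41 * 0.327 = 0.13407 wt%
Contribution 2: 0.59 * 2.11 = 1.2449 wt%
S_blend = 0.13407 + 1.2449 = 1.37897

1.37897 wt%


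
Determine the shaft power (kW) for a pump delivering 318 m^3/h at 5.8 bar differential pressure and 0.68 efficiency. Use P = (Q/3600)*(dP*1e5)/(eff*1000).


Q = 318 / 3600 = 0.0883333 m^3/s
P = 0.0883333 * (5.8 * 1e5) / 0.68 / 1000 = 75.34

75.34 kW


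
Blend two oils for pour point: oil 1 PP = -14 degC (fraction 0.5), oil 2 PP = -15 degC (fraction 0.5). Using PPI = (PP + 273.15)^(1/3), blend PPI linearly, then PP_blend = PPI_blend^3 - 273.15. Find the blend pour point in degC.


PPI_1 = (-14 + 273.15)^(1/3) = 6.375541
PPI_2 = (-15 + 273.15)^(1/3) = 6.36733
PPI_blend = 0.5 * 6.375541 + 0.5 * 6.36733 = 6.371436
PP_blend = 6.371436^3 - 273.15 = 258.6497 - 273.15 = -14.5

-14.5 degC


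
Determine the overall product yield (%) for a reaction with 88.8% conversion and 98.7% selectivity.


Overall yield = conversion (%) * selectivity (%) / 100
Conversion = 88.8%, Selectivity = 98.7%
Y = 88.8 * 98.7 / 100
= 87.6456 %

87.6456 %


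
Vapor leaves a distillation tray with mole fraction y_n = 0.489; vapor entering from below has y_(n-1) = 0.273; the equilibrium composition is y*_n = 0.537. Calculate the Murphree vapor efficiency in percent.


Murphree vapor efficiency: EMV = (y_n - y_(n-1)) / (y*_n - y_(n-1)) * 100
EMV = (0.489 - 0.273) / (0.537 - 0.273) * 100 = 0.216 / 0.264 * 100 = 81.82

81.82 %


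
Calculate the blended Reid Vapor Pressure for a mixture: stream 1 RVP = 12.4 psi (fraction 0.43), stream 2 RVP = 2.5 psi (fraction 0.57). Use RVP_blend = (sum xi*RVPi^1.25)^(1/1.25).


Chevron index: RVP_blend = (sum xi*RVPi^1.25)^(1/1.25)
RVP^1.25 terms: 0.43 * 12.4^1.25 + 0.57 * 2.5^1.25 = 11.7975
RVP_blend = 11.7975^(1/1.25) = 7.202

7.202 psi


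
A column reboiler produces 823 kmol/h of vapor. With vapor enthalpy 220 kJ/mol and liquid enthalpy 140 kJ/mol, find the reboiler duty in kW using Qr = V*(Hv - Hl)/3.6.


Qr = 823 * (220 - 140) / 3.6 = 823 * 80 / 3.6 = 18290

18290 kW


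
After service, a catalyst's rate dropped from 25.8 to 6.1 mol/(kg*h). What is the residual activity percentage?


Activity (%) = (rate_used / rate_fresh) * 100
rate_used = 6.1, rate_fresh = 25.8
= (6.1 / 25.8) * 100
= 0.2364 * 100 = 23.64

23.64 %


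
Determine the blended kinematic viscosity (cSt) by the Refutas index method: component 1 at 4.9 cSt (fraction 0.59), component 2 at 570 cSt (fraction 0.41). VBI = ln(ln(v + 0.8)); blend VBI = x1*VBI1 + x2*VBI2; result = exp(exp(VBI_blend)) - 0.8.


Refutas method: VBN_i = 14.534*ln(ln(visc_i + 0.8)) + 10.975, blended linearly by mass fraction; since VBN is linear in VBI_i = ln(ln(visc_i + 0.8)) and the fractions sum to 1, blend VBI directly: visc = exp(exp(VBI_blend)) - 0.8
VBI_1 = ln(ln(4.9 + 0.8)) = 0.554153
VBI_2 = ln(ln(570 + 0.8)) = 1.84799
VBI_blend = 0.59 * 0.554153 + 0.41 * 1.84799 = 1.08463
visc_blend = exp(exp(1.08463)) - 0.8 = 18.47

18.47 cSt


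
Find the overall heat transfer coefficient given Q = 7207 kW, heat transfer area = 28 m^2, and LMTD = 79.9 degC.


From Q = U*A*LMTD, U = Q / (A * LMTD)
U = 7207 / (28 * 79.9) = 7207 / 2237.2 = 3.221

3.221 kW/(m^2*K)


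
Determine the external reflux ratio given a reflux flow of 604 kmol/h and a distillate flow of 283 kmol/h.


Reflux ratio definition: R = L / D (liquid returned / distillate withdrawn)
L = 604 kmol/h, D = 283 kmol/h
R = 604 / 283 = 2.134

2.134


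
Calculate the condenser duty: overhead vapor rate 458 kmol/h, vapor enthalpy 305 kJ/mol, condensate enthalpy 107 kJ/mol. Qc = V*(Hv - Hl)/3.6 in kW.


Qc = 458 * (305 - 107) / 3.6 = 458 * 198 / 3.6 = 25190

25190 kW


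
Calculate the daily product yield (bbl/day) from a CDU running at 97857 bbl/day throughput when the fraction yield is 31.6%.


Crude throughput = 97857 bbl/day
Fraction yield = 31.6%
yield = throughput * fraction / 100
yield = 97857 * 31.6 / 100 = 30922.812

30922.812 bbl/day


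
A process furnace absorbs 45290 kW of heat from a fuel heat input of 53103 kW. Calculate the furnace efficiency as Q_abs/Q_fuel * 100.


Furnace efficiency = Q_absorbed / Q_fuel * 100
= 45290 / 53103 * 100 = 85.29

85.29 %


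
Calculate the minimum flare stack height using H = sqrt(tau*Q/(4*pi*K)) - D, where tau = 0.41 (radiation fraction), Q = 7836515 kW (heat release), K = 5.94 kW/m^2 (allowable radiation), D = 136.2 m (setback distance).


tau*Q/(4*pi*K) = 0.41 * 7836515 / (4 * pi * 5.94) = 43043.8
sqrt(43043.8) = 207.47
H = 207.47 - 136.2 = 71.27

71.27 m


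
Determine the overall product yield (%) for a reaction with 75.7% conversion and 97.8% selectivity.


Overall yield = conversion (%) * selectivity (%) / 100
Conversion = 75.7%, Selectivity = 97.8%
Y = 75.7 * 97.8 / 100
= 74.0346 %

74.0346 %


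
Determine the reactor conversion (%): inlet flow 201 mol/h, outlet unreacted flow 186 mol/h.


X = (F_in - F_out) / F_in * 100
Moles reacted = 201 - 186 = 15
X = 15 / 201 * 100
= 0.07463 * 100
= 7.463 %

7.463 %


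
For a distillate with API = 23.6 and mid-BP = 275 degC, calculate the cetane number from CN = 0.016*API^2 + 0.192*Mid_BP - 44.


CN = 0.016 * 23.6^2 + 0.192 * 275 - 44
CN = 8.91136 + 52.8 - 44 = 17.71136

17.71136


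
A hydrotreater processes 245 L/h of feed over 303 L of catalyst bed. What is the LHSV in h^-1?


LHSV = volumetric feed rate / catalyst volume
= 245 L/h / 303 L
= 0.8086 h^-1

0.8086 h^-1


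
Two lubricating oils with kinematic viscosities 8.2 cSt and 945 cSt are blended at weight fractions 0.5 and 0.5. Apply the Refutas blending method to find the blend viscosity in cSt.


Refutas method: VBN_i = 14.534*ln(ln(visc_i + 0.8)) + 10.975, blended linearly by mass fraction; since VBN is linear in VBI_i = ln(ln(visc_i + 0.8)) and the fractions sum to 1, blend VBI directly: visc = exp(exp(VBI_blend)) - 0.8
VBI_1 = ln(ln(8.2 + 0.8)) = 0.787195
VBI_2 = ln(ln(945 + 0.8)) = 1.92455
VBI_blend = 0.5 * 0.787195 + 0.5 * 1.92455 = 1.35587
visc_blend = exp(exp(1.35587)) - 0.8 = 47.63

47.63 cSt


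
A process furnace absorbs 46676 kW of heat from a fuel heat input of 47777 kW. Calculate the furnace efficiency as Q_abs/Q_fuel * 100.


Furnace efficiency = Q_absorbed / Q_fuel * 100
= 46676 / 47777 * 100 = 97.70

97.70 %


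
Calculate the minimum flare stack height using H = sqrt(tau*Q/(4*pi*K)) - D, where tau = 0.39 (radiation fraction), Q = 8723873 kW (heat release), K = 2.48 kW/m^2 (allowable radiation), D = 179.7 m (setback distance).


tau*Q/(4*pi*K) = 0.39 * 8723873 / (4 * pi * 2.48) = 109172
sqrt(109172) = 330.412
H = 330.412 - 179.7 = 150.7

150.7 m


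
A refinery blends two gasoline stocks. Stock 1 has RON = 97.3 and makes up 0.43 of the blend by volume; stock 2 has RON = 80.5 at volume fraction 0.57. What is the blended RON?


Linear blending: RON_blend = sum(vi * RONi)
Contribution 1: 0.43 * 97.3 = 41.839
Contribution 2: 0.57 * 80.5 = 45.885
RON_blend = 41.839 + 45.885 = 87.724

87.724


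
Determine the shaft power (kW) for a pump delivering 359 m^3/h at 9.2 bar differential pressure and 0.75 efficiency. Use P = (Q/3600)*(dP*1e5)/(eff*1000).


Q = 359 / 3600 = 0.0997222 m^3/s
P = 0.0997222 * (9.2 * 1e5) / 0.75 / 1000 = 122.3

122.3 kW


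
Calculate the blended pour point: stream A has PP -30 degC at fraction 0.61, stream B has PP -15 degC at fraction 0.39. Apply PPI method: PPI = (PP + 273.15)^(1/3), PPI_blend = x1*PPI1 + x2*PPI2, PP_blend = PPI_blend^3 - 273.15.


PPI_1 = (-30 + 273.15)^(1/3) = 6.241535
PPI_2 = (-15 + 273.15)^(1/3) = 6.36733
PPI_blend = 0.61 * 6.241535 + 0.39 * 6.36733 = 6.290595
PP_blend = 6.290595^3 - 273.15 = 248.9288 - 273.15 = -24.22

-24.22 degC


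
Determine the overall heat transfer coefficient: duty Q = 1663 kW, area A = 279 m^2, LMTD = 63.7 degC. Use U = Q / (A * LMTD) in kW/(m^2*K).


From Q = U*A*LMTD, U = Q / (A * LMTD)
U = 1663 / (279 * 63.7) = 1663 / 17772.3 = 0.09357

0.09357 kW/(m^2*K)
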